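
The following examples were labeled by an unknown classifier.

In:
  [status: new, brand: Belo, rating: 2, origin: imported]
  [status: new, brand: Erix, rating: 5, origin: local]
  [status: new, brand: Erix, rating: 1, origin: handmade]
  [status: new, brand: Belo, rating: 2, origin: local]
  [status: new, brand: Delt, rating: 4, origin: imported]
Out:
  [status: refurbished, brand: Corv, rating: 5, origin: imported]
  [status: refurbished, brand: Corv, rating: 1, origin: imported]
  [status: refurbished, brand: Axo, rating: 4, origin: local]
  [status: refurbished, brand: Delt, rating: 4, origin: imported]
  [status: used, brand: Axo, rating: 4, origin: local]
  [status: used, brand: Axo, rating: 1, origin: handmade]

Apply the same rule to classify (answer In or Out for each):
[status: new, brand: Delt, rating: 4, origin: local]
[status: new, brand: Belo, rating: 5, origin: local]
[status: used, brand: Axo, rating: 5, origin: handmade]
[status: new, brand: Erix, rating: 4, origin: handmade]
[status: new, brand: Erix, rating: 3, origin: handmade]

In, In, Out, In, In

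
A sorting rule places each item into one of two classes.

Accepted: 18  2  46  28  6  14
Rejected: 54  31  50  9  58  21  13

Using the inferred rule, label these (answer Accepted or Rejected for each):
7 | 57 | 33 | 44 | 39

The common property of the 'Accepted' items is: even AND at most 46. No 'Rejected' item has it.
7: 7 is odd, 7 ≤ 46 — does not satisfy this, so Rejected. 57: 57 is odd, 57 > 46 — does not satisfy this, so Rejected. 33: 33 is odd, 33 ≤ 46 — does not satisfy this, so Rejected. 44: 44 is even, 44 ≤ 46 — satisfies this, so Accepted. 39: 39 is odd, 39 ≤ 46 — does not satisfy this, so Rejected.

Rejected, Rejected, Rejected, Accepted, Rejected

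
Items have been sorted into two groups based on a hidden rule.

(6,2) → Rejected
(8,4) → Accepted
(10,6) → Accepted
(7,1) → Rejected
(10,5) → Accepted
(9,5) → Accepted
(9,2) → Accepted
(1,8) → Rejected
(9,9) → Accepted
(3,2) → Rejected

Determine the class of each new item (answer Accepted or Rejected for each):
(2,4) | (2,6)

Rejected, Rejected

Rule: sum ≥ 11. This holds for each 'Accepted' example and fails for each 'Rejected' one.
(2,4) — 2+4 = 6, hence Rejected.
(2,6) — 2+6 = 8, hence Rejected.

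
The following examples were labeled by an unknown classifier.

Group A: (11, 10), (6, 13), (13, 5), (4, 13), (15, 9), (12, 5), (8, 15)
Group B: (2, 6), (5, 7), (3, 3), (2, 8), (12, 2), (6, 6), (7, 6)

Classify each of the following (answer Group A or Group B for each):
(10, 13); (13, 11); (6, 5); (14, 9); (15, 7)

Group A, Group A, Group B, Group A, Group A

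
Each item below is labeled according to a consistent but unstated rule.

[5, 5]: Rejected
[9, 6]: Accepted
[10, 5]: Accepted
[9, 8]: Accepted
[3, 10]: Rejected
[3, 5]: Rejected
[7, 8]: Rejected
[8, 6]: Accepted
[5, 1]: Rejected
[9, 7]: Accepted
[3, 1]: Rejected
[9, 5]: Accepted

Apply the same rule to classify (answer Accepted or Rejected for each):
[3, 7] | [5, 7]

Rejected, Rejected

All 'Accepted' examples share one property — first ≥ 8 — and every 'Rejected' example lacks it.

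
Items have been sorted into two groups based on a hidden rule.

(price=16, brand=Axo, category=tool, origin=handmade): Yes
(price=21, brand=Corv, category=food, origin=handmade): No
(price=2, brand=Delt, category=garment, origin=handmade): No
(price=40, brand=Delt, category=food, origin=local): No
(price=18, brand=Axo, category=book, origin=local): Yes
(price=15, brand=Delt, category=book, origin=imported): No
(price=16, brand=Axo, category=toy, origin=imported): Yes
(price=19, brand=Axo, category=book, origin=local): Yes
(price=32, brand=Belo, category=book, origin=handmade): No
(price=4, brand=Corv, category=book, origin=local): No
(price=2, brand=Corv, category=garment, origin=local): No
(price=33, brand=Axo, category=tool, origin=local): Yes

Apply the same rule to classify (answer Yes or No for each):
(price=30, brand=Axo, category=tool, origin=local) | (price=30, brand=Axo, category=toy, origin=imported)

The pattern is that an item is 'Yes' exactly when: brand is Axo.
(price=30, brand=Axo, category=tool, origin=local) → brand is Axo → Yes. (price=30, brand=Axo, category=toy, origin=imported) → brand is Axo → Yes.

Yes, Yes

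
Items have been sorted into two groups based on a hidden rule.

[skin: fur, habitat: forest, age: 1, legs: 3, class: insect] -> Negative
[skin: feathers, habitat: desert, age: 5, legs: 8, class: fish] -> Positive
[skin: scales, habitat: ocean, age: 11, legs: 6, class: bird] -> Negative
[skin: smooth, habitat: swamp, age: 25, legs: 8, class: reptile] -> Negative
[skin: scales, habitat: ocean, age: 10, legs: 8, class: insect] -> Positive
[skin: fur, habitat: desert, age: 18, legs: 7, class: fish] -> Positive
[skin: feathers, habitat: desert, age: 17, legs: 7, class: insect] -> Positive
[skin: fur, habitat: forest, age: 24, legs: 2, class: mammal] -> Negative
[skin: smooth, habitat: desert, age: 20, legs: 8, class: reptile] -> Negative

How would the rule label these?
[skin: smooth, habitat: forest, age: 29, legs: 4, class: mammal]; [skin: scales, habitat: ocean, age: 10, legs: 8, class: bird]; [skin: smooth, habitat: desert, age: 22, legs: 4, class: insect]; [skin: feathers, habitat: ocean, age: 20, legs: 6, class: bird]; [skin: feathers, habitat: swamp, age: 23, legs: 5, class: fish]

Negative, Positive, Negative, Negative, Negative

The simplest hypothesis consistent with all the labels is: legs ≥ 7 AND age ≤ 18.
[skin: smooth, habitat: forest, age: 29, legs: 4, class: mammal]: legs = 4, age = 29 — does not fit, so Negative. [skin: scales, habitat: ocean, age: 10, legs: 8, class: bird]: legs = 8, age = 10 — checks out, so Positive. [skin: smooth, habitat: desert, age: 22, legs: 4, class: insect]: legs = 4, age = 22 — does not fit, so Negative. [skin: feathers, habitat: ocean, age: 20, legs: 6, class: bird]: legs = 6, age = 20 — does not fit, so Negative. [skin: feathers, habitat: swamp, age: 23, legs: 5, class: fish]: legs = 5, age = 23 — does not fit, so Negative.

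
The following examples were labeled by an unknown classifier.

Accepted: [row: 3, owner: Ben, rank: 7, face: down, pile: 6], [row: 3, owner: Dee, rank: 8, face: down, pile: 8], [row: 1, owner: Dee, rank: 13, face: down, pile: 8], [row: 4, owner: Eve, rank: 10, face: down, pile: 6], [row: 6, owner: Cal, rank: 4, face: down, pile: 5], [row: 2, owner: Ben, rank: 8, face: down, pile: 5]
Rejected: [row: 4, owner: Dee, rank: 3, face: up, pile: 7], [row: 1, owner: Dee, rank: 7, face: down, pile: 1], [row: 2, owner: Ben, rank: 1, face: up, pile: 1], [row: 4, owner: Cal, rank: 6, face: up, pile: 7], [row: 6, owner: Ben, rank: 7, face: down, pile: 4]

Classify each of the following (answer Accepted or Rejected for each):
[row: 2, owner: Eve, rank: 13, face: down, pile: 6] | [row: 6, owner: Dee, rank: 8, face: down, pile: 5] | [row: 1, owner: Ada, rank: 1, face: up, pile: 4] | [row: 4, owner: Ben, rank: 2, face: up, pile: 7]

Accepted, Accepted, Rejected, Rejected

Rule: face is down AND pile ≥ 5. This holds for each 'Accepted' example and fails for each 'Rejected' one.
[row: 2, owner: Eve, rank: 13, face: down, pile: 6] — face is down, pile = 6, hence Accepted. [row: 6, owner: Dee, rank: 8, face: down, pile: 5] — face is down, pile = 5, hence Accepted. [row: 1, owner: Ada, rank: 1, face: up, pile: 4] — face is up, pile = 4, hence Rejected. [row: 4, owner: Ben, rank: 2, face: up, pile: 7] — face is up, pile = 7, hence Rejected.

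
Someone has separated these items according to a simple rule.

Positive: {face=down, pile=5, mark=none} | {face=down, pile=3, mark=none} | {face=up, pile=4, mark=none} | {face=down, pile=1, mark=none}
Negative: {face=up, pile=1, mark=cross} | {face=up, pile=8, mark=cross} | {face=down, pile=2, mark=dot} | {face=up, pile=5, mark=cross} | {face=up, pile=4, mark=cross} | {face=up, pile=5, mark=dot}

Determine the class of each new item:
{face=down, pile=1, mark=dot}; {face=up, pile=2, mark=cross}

Negative, Negative

The rule appears to be: mark is none.
{face=down, pile=1, mark=dot} → mark is dot → Negative. {face=up, pile=2, mark=cross} → mark is cross → Negative.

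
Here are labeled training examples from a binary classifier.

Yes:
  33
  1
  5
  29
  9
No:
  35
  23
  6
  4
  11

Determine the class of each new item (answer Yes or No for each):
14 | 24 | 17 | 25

Checking candidate rules against both groups, what survives is: ≡ 1 (mod 4).
14 — 14 mod 4 = 2, hence No.
24 — 24 mod 4 = 0, hence No.
17 — 17 mod 4 = 1, hence Yes.
25 — 25 mod 4 = 1, hence Yes.

No, No, Yes, Yes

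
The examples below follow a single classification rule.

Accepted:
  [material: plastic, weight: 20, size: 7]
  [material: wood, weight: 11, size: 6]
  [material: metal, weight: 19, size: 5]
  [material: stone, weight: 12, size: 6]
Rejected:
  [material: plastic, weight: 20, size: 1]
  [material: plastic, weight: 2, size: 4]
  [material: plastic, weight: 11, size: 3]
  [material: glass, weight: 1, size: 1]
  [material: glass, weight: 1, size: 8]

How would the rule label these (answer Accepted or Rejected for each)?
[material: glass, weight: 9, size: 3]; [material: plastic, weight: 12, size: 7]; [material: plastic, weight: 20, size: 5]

Rejected, Accepted, Accepted

The distinguishing property — size ≥ 5 AND size ≤ 7 — holds for all the 'Accepted' cases and none of the 'Rejected' cases.
[material: glass, weight: 9, size: 3] → size = 3 → Rejected. [material: plastic, weight: 12, size: 7] → size = 7 → Accepted. [material: plastic, weight: 20, size: 5] → size = 5 → Accepted.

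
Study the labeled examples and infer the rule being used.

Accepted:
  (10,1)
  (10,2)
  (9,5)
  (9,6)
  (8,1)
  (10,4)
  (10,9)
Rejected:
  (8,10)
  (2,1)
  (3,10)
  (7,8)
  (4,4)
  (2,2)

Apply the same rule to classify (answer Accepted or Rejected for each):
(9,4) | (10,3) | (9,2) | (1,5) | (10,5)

One predicate separates the groups cleanly: first > second AND sum ≥ 4.
(9,4) → 9 > 4, 9+4 = 13 → Accepted. (10,3) → 10 > 3, 10+3 = 13 → Accepted. (9,2) → 9 > 2, 9+2 = 11 → Accepted. (1,5) → 1 < 5, 1+5 = 6 → Rejected. (10,5) → 10 > 5, 10+5 = 15 → Accepted.

Accepted, Accepted, Accepted, Rejected, Accepted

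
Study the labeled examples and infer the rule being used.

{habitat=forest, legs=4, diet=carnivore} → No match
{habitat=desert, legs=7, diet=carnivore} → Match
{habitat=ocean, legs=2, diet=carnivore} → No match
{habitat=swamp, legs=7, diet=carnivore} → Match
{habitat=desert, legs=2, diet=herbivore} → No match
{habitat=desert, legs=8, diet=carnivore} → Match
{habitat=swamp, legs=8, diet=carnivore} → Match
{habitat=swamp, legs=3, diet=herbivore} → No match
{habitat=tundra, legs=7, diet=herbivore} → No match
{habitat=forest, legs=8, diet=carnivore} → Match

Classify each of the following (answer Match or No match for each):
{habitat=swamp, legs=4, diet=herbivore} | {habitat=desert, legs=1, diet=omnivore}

The simplest hypothesis consistent with all the labels is: diet is carnivore AND legs ≥ 7.
{habitat=swamp, legs=4, diet=herbivore} → diet is herbivore, legs = 4 → No match.
{habitat=desert, legs=1, diet=omnivore} → diet is omnivore, legs = 1 → No match.

No match, No match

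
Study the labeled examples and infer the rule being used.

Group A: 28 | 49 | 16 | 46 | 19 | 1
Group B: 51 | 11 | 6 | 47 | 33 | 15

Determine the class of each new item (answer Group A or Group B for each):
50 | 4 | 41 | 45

Group B, Group A, Group B, Group B

One predicate separates the groups cleanly: ≡ 1 (mod 3).
50 — 50 mod 3 = 2, hence Group B.
4 — 4 mod 3 = 1, hence Group A.
41 — 41 mod 3 = 2, hence Group B.
45 — 45 mod 3 = 0, hence Group B.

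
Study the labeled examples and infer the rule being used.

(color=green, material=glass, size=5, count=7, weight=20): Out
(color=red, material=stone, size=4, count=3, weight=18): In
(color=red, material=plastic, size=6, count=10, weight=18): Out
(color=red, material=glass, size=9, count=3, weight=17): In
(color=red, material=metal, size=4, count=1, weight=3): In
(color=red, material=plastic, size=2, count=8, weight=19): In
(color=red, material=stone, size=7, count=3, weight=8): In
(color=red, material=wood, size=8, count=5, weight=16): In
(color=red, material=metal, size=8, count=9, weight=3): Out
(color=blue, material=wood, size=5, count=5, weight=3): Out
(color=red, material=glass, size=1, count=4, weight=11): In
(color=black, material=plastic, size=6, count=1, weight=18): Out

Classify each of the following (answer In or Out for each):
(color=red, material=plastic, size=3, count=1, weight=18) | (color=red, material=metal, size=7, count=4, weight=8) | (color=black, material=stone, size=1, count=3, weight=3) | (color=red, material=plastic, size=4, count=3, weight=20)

In, In, Out, In

The classifier is using: color is red AND count ≤ 8.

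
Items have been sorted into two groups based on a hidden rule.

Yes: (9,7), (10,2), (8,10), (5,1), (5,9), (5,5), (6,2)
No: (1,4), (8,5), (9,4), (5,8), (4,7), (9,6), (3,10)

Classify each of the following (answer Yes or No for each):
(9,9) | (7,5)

Yes, Yes

The rule appears to be: sum is even.
(9,9): Yes (9+9 = 18). (7,5): Yes (7+5 = 12).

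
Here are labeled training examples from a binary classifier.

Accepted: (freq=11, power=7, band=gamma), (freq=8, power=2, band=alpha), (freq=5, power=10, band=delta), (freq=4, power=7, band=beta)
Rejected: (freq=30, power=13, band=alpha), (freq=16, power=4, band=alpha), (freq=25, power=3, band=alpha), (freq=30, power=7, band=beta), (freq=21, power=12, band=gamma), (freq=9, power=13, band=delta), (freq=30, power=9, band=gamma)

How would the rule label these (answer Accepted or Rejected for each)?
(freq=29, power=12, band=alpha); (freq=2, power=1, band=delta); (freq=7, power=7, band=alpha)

The simplest hypothesis consistent with all the labels is: freq ≤ 11 AND power ≤ 10.

Rejected, Accepted, Accepted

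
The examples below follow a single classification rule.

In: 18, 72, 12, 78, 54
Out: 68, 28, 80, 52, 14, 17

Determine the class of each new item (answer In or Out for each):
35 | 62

The simplest hypothesis consistent with all the labels is: multiple of 3.
35: Out (35 = 3·11 + 2).
62: Out (62 = 3·20 + 2).

Out, Out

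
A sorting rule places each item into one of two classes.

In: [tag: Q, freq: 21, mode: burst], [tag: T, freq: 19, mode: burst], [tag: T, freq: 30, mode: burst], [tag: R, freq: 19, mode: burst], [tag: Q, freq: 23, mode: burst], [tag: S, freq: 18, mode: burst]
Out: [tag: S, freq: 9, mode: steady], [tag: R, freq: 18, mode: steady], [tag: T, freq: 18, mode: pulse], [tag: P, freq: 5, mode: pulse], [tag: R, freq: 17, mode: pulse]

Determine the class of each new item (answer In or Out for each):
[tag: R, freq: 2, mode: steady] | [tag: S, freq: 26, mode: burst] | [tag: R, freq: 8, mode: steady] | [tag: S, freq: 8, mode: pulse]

Out, In, Out, Out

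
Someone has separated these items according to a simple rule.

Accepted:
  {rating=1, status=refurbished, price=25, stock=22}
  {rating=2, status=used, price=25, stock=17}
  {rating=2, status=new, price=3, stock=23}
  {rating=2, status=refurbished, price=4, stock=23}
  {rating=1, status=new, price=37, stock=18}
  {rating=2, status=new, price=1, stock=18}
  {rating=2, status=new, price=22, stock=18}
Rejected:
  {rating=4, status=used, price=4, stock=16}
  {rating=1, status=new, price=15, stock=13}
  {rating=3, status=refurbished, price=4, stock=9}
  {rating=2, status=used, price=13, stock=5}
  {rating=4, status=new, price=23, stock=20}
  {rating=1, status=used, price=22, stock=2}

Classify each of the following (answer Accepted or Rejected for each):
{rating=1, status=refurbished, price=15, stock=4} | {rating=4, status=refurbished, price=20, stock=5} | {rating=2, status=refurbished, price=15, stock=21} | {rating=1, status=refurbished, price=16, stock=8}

Rejected, Rejected, Accepted, Rejected

'Accepted' ⟺ stock ≥ 16 AND rating ≤ 2.
{rating=1, status=refurbished, price=15, stock=4}: Rejected (stock = 4, rating = 1). {rating=4, status=refurbished, price=20, stock=5}: Rejected (stock = 5, rating = 4). {rating=2, status=refurbished, price=15, stock=21}: Accepted (stock = 21, rating = 2). {rating=1, status=refurbished, price=16, stock=8}: Rejected (stock = 8, rating = 1).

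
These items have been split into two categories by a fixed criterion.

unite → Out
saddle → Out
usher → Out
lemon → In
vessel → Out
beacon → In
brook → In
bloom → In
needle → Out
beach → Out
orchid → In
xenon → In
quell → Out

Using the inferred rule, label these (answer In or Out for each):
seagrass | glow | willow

Out, In, In

The distinguishing property — contains 'o' — holds for all the 'In' cases and none of the 'Out' cases.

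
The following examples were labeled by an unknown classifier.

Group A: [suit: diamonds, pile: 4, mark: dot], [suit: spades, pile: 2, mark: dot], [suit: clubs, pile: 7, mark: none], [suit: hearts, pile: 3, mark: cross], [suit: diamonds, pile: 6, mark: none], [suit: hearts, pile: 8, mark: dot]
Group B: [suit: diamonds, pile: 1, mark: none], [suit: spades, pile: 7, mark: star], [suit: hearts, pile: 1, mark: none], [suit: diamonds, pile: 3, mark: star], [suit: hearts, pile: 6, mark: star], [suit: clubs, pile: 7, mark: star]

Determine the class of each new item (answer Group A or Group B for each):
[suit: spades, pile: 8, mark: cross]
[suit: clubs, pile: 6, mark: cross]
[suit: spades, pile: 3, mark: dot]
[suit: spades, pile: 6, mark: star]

Group A, Group A, Group A, Group B

The classifier is using: mark is not star AND pile ≥ 2.
[suit: spades, pile: 8, mark: cross]: mark is cross, pile = 8, meets the rule → Group A.
[suit: clubs, pile: 6, mark: cross]: mark is cross, pile = 6, meets the rule → Group A.
[suit: spades, pile: 3, mark: dot]: mark is dot, pile = 3, meets the rule → Group A.
[suit: spades, pile: 6, mark: star]: mark is star, pile = 6, fails this test → Group B.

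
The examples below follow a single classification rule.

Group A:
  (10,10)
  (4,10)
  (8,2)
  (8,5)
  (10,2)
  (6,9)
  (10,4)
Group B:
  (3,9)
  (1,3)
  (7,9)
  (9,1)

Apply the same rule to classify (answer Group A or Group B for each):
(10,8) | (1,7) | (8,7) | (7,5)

Group A, Group B, Group A, Group B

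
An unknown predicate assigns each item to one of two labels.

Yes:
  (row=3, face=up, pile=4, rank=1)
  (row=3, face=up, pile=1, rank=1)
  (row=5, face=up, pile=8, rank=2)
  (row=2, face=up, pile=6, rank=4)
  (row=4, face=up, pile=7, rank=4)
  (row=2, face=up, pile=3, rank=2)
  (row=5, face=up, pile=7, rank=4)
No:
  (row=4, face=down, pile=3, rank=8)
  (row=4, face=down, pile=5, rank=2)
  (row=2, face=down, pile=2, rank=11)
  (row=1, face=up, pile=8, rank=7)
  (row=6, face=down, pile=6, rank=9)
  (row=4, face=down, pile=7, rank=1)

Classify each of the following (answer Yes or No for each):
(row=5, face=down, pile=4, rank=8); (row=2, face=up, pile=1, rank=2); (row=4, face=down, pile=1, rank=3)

No, Yes, No

Rule: face is up AND row ≥ 2. This holds for each 'Yes' example and fails for each 'No' one.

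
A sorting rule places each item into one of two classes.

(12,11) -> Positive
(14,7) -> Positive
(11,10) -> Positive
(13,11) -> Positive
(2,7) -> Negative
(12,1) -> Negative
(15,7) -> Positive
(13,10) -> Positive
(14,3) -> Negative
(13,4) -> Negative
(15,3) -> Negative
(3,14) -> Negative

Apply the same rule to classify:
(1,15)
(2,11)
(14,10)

Negative, Negative, Positive

Rule: sum ≥ 21. This holds for each 'Positive' example and fails for each 'Negative' one.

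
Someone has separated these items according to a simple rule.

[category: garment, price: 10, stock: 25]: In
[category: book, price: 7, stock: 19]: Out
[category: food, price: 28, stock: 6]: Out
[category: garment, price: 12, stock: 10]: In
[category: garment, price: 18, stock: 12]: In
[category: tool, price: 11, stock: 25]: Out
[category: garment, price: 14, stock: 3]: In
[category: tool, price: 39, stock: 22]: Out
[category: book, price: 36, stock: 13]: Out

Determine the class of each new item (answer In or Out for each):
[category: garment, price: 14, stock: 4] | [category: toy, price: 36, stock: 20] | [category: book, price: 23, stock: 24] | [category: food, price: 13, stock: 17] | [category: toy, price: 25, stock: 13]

In, Out, Out, Out, Out

The simplest hypothesis consistent with all the labels is: category is garment.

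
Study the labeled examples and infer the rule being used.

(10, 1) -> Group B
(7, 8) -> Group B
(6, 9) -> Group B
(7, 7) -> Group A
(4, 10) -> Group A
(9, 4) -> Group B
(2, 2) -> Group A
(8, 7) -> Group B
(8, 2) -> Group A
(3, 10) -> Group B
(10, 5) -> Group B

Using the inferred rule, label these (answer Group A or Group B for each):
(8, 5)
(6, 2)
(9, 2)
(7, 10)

Group B, Group A, Group B, Group B

The simplest hypothesis consistent with all the labels is: sum is even.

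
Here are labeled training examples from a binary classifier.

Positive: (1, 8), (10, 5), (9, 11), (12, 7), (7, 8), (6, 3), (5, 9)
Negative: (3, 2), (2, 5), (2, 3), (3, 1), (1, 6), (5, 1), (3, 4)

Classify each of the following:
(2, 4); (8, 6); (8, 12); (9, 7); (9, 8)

Every 'Positive' example satisfies: sum ≥ 9. None of the 'Negative' examples do.
(2, 4) — 2+4 = 6, hence Negative. (8, 6) — 8+6 = 14, hence Positive. (8, 12) — 8+12 = 20, hence Positive. (9, 7) — 9+7 = 16, hence Positive. (9, 8) — 9+8 = 17, hence Positive.

Negative, Positive, Positive, Positive, Positive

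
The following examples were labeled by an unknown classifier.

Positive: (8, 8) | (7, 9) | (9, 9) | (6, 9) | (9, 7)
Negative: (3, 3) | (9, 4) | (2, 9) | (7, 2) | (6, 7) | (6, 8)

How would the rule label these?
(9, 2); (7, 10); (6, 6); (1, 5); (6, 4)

The common property of the 'Positive' items is: sum ≥ 15. No 'Negative' item has it.
(9, 2) — 9+2 = 11, hence Negative.
(7, 10) — 7+10 = 17, hence Positive.
(6, 6) — 6+6 = 12, hence Negative.
(1, 5) — 1+5 = 6, hence Negative.
(6, 4) — 6+4 = 10, hence Negative.

Negative, Positive, Negative, Negative, Negative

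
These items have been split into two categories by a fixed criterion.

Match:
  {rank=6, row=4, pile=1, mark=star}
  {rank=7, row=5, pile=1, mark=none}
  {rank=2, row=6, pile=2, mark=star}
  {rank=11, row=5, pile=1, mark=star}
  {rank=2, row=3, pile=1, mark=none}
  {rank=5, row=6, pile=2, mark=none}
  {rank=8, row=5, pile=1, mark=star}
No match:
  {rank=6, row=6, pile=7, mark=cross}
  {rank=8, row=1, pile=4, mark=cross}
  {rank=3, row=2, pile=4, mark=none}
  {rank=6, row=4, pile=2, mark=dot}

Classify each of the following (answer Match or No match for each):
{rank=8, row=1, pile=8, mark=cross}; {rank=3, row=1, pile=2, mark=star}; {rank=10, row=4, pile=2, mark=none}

The classifier is using: mark is not dot AND pile ≤ 2.

No match, Match, Match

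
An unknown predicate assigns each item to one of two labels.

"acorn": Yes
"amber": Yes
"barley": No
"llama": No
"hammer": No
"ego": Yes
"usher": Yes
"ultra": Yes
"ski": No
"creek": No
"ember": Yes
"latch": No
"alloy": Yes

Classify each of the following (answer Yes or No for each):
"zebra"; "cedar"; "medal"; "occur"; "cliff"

No, No, No, Yes, No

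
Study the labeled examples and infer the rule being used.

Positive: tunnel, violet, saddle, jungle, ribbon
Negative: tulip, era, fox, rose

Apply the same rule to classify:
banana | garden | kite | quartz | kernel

Positive, Positive, Negative, Positive, Positive

The rule appears to be: length 6.
banana: length 6, qualifies → Positive. garden: length 6, qualifies → Positive. kite: length 4, doesn't qualify → Negative. quartz: length 6, qualifies → Positive. kernel: length 6, qualifies → Positive.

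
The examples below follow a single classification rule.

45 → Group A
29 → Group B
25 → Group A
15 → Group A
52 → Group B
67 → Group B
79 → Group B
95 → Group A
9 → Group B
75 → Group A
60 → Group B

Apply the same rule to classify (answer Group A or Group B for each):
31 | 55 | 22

Group B, Group A, Group B

A rule that fits every label: ends in digit 5 — true of each 'Group A' example, false of each 'Group B' one.
31 → last digit 1 → Group B. 55 → last digit 5 → Group A. 22 → last digit 2 → Group B.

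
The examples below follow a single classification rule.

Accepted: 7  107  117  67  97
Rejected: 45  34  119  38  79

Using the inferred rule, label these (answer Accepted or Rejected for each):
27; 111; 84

The distinguishing property — ends in digit 7 — holds for all the 'Accepted' cases and none of the 'Rejected' cases.
27 — last digit 7, hence Accepted.
111 — last digit 1, hence Rejected.
84 — last digit 4, hence Rejected.

Accepted, Rejected, Rejected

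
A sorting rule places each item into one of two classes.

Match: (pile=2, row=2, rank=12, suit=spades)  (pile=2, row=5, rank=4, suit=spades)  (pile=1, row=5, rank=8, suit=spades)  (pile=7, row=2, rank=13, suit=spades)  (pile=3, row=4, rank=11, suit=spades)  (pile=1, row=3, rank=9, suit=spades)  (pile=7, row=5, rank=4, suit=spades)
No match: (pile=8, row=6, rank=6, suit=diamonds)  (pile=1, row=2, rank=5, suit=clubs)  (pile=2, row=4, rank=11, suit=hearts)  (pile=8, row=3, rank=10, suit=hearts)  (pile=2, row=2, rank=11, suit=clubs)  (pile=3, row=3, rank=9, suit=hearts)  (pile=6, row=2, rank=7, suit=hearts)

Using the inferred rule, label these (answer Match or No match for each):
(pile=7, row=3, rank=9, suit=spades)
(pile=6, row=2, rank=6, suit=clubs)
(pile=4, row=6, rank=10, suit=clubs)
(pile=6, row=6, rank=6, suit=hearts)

Match, No match, No match, No match

One predicate separates the groups cleanly: suit is spades.
Match: (pile=7, row=3, rank=9, suit=spades), since suit is spades. No match: (pile=6, row=2, rank=6, suit=clubs), since suit is clubs. No match: (pile=4, row=6, rank=10, suit=clubs), since suit is clubs. No match: (pile=6, row=6, rank=6, suit=hearts), since suit is hearts.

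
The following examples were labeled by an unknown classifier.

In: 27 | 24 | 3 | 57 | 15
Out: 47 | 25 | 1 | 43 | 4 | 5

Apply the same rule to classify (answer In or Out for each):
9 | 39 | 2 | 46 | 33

In, In, Out, Out, In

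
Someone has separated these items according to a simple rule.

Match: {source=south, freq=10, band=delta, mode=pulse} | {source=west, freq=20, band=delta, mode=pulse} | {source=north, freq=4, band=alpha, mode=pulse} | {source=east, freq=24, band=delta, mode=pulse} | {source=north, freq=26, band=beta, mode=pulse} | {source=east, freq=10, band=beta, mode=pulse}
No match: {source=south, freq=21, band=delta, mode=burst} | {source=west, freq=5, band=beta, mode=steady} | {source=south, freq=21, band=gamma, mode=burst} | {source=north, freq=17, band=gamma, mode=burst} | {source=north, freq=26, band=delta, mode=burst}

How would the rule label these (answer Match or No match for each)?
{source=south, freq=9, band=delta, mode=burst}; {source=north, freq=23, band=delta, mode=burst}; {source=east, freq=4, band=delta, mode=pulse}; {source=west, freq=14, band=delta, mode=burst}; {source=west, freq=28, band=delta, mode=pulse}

A rule that fits every label: mode is pulse — true of each 'Match' example, false of each 'No match' one.
{source=south, freq=9, band=delta, mode=burst}: mode is burst — doesn't qualify, so No match.
{source=north, freq=23, band=delta, mode=burst}: mode is burst — doesn't qualify, so No match.
{source=east, freq=4, band=delta, mode=pulse}: mode is pulse — meets the rule, so Match.
{source=west, freq=14, band=delta, mode=burst}: mode is burst — doesn't qualify, so No match.
{source=west, freq=28, band=delta, mode=pulse}: mode is pulse — meets the rule, so Match.

No match, No match, Match, No match, Match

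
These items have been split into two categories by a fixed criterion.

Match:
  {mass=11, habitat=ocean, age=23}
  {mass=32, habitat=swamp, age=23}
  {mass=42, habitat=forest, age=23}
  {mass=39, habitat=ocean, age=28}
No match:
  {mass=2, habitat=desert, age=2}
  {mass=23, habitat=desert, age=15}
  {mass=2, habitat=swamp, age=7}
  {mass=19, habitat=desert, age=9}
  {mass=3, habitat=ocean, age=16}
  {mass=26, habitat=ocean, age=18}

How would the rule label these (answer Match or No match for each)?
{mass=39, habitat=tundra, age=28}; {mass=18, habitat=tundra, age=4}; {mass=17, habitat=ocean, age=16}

Match, No match, No match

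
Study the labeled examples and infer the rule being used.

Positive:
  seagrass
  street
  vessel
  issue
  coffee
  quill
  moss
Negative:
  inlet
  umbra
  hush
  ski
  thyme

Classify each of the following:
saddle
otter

The simplest hypothesis consistent with all the labels is: has a double letter.
saddle: Positive ('dd' doubled). otter: Positive ('tt' doubled).

Positive, Positive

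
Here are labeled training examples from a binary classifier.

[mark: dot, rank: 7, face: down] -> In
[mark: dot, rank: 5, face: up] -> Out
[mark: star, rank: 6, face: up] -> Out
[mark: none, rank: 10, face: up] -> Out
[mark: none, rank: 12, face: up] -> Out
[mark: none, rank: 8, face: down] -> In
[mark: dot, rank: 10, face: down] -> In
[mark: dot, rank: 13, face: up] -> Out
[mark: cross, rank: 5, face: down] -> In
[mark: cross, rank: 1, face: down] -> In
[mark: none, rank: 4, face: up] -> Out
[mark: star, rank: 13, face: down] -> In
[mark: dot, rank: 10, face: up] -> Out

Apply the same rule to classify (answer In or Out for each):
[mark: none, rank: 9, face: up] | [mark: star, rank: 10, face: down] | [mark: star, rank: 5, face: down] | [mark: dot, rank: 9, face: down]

Rule: face is down. This holds for each 'In' example and fails for each 'Out' one.
[mark: none, rank: 9, face: up]: face is up, does not satisfy this → Out. [mark: star, rank: 10, face: down]: face is down, has this property → In. [mark: star, rank: 5, face: down]: face is down, has this property → In. [mark: dot, rank: 9, face: down]: face is down, has this property → In.

Out, In, In, In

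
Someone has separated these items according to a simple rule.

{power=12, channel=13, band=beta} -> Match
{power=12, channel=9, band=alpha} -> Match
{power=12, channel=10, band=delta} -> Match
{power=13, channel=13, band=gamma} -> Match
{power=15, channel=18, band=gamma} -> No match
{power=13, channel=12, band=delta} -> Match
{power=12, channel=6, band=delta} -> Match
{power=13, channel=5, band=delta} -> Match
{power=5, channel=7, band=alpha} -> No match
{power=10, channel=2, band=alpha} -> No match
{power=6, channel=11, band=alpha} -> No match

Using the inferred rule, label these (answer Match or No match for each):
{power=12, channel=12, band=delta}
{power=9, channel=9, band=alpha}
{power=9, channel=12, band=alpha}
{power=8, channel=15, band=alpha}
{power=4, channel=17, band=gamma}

Match, No match, No match, No match, No match

One predicate separates the groups cleanly: power ≥ 12 AND power ≤ 13.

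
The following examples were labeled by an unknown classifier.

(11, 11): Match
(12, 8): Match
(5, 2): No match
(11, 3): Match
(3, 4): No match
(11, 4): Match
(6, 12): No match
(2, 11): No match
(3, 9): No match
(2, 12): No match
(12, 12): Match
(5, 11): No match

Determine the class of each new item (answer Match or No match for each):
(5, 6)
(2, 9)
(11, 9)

No match, No match, Match

The common property of the 'Match' items is: first ≥ 8. No 'No match' item has it.
(5, 6): first 5 — fails the rule, so No match. (2, 9): first 2 — fails the rule, so No match. (11, 9): first 11 — has this property, so Match.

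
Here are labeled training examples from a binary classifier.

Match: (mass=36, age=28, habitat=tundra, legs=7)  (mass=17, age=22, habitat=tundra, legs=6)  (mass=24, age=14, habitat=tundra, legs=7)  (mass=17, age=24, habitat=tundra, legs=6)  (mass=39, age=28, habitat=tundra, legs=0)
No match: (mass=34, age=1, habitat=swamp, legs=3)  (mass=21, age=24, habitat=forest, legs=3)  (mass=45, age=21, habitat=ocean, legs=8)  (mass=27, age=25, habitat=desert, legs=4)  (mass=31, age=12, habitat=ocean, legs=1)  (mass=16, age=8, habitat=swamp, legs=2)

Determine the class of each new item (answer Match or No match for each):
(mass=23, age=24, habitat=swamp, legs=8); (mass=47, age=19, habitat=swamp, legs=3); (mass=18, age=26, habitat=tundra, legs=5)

The pattern is that an item is 'Match' exactly when: habitat is tundra.
(mass=23, age=24, habitat=swamp, legs=8): habitat is swamp — fails the rule, so No match. (mass=47, age=19, habitat=swamp, legs=3): habitat is swamp — fails the rule, so No match. (mass=18, age=26, habitat=tundra, legs=5): habitat is tundra — matches, so Match.

No match, No match, Match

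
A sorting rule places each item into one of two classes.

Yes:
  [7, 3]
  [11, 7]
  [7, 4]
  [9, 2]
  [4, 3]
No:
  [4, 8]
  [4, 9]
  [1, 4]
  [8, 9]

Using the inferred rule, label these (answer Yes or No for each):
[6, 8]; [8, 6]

A rule that fits every label: first > second — true of each 'Yes' example, false of each 'No' one.
[6, 8]: 6 < 8 — does not pass, so No.
[8, 6]: 8 > 6 — qualifies, so Yes.

No, Yes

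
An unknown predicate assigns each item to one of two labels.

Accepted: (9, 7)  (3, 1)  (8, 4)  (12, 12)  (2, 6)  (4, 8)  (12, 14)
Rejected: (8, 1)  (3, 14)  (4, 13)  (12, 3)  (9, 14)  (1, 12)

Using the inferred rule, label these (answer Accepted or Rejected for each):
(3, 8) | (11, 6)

Rejected, Rejected

Rule: sum is even. This holds for each 'Accepted' example and fails for each 'Rejected' one.
(3, 8) — 3+8 = 11, hence Rejected. (11, 6) — 11+6 = 17, hence Rejected.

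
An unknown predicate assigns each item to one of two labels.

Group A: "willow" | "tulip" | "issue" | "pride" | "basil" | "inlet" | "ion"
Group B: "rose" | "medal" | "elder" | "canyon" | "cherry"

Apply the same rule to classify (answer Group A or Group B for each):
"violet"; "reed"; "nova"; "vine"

Group A, Group B, Group B, Group A

The simplest hypothesis consistent with all the labels is: contains 'i'.
"violet" — has 'i', hence Group A. "reed" — no 'i', hence Group B. "nova" — no 'i', hence Group B. "vine" — has 'i', hence Group A.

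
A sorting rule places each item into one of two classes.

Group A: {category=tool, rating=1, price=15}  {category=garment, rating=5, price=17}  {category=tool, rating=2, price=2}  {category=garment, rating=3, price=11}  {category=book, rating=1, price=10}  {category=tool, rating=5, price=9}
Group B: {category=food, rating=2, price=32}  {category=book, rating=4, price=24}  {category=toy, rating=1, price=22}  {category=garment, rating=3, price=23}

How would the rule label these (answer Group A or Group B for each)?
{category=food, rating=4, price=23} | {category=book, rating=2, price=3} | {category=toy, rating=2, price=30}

Group B, Group A, Group B

The common property of the 'Group A' items is: price ≤ 17. No 'Group B' item has it.
{category=food, rating=4, price=23}: price = 23 — doesn't match, so Group B.
{category=book, rating=2, price=3}: price = 3 — checks out, so Group A.
{category=toy, rating=2, price=30}: price = 30 — doesn't match, so Group B.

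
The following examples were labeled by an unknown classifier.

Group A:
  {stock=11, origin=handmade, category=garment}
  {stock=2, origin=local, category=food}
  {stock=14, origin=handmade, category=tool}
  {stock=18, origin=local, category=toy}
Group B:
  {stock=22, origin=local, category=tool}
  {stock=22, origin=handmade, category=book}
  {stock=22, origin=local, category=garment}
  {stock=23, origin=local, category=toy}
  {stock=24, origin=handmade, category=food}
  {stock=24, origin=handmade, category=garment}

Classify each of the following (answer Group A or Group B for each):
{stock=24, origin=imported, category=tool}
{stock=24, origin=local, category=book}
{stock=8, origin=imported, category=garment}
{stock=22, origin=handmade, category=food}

The pattern is that an item is 'Group A' exactly when: stock ≤ 18.
Group B: {stock=24, origin=imported, category=tool}, since stock = 24. Group B: {stock=24, origin=local, category=book}, since stock = 24. Group A: {stock=8, origin=imported, category=garment}, since stock = 8. Group B: {stock=22, origin=handmade, category=food}, since stock = 22.

Group B, Group B, Group A, Group B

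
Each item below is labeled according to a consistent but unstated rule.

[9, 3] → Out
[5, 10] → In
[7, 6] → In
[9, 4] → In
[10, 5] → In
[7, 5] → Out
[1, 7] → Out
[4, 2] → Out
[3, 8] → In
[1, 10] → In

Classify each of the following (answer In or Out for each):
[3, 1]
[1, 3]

Out, Out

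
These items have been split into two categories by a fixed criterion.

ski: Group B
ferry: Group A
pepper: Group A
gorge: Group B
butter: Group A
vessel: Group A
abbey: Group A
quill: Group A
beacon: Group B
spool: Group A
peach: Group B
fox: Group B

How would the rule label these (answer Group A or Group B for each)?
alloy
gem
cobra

Group A, Group B, Group B

The simplest hypothesis consistent with all the labels is: has a double letter.
alloy: 'll' doubled, meets the rule → Group A. gem: no doubled letter, does not satisfy this → Group B. cobra: no doubled letter, does not satisfy this → Group B.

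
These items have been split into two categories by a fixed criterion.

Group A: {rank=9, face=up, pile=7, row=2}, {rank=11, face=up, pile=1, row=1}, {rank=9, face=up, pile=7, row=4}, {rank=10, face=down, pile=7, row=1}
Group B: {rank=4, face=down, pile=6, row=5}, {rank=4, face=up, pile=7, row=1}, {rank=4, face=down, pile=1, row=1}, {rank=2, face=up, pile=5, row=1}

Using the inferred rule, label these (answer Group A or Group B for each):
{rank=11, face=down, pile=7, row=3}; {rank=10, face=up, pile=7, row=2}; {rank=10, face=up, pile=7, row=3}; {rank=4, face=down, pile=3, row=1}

Group A, Group A, Group A, Group B

The simplest hypothesis consistent with all the labels is: rank ≥ 9.
{rank=11, face=down, pile=7, row=3}: Group A (rank = 11).
{rank=10, face=up, pile=7, row=2}: Group A (rank = 10).
{rank=10, face=up, pile=7, row=3}: Group A (rank = 10).
{rank=4, face=down, pile=3, row=1}: Group B (rank = 4).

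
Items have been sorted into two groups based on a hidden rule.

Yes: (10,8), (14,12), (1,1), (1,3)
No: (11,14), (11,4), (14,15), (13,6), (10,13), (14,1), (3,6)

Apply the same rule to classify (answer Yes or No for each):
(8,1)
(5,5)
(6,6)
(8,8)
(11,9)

No, Yes, Yes, Yes, Yes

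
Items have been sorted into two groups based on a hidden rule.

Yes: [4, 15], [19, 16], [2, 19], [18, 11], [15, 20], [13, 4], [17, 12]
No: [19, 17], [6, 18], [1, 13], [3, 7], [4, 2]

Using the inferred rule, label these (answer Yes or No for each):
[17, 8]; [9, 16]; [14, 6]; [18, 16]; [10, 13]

The rule appears to be: sum is odd.

Yes, Yes, No, No, Yes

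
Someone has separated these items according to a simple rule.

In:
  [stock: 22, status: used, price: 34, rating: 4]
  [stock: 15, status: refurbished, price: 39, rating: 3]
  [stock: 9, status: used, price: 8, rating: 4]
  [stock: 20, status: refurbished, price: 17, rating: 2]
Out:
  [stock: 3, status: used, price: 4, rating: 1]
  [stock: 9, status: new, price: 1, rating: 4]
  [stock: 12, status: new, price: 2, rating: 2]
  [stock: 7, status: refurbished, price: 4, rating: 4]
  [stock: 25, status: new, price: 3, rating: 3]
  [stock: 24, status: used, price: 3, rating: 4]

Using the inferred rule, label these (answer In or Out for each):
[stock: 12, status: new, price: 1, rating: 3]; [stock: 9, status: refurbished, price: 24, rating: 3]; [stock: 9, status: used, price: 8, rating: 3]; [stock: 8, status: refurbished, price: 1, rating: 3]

Out, In, In, Out

The rule appears to be: price ≥ 8.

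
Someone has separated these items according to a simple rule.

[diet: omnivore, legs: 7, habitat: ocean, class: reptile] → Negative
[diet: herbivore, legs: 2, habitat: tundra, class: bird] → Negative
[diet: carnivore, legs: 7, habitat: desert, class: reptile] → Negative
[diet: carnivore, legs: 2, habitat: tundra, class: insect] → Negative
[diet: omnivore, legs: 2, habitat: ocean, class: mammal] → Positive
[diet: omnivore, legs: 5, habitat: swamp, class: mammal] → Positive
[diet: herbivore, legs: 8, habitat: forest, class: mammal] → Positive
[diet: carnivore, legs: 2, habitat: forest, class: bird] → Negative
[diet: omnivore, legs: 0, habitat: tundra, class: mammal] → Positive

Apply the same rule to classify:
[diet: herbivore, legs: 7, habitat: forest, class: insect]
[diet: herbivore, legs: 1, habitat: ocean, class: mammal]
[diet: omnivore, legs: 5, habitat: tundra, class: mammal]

Every 'Positive' example satisfies: class is mammal. None of the 'Negative' examples do.

Negative, Positive, Positive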